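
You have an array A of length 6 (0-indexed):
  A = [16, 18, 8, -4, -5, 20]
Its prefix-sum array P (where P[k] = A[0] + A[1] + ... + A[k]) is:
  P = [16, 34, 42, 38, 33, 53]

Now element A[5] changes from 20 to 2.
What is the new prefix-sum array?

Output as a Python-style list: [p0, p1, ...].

Answer: [16, 34, 42, 38, 33, 35]

Derivation:
Change: A[5] 20 -> 2, delta = -18
P[k] for k < 5: unchanged (A[5] not included)
P[k] for k >= 5: shift by delta = -18
  P[0] = 16 + 0 = 16
  P[1] = 34 + 0 = 34
  P[2] = 42 + 0 = 42
  P[3] = 38 + 0 = 38
  P[4] = 33 + 0 = 33
  P[5] = 53 + -18 = 35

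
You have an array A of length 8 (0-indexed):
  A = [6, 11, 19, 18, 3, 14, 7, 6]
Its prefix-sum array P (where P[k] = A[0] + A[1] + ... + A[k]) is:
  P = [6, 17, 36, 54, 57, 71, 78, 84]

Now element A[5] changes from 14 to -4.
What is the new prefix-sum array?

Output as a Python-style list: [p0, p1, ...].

Change: A[5] 14 -> -4, delta = -18
P[k] for k < 5: unchanged (A[5] not included)
P[k] for k >= 5: shift by delta = -18
  P[0] = 6 + 0 = 6
  P[1] = 17 + 0 = 17
  P[2] = 36 + 0 = 36
  P[3] = 54 + 0 = 54
  P[4] = 57 + 0 = 57
  P[5] = 71 + -18 = 53
  P[6] = 78 + -18 = 60
  P[7] = 84 + -18 = 66

Answer: [6, 17, 36, 54, 57, 53, 60, 66]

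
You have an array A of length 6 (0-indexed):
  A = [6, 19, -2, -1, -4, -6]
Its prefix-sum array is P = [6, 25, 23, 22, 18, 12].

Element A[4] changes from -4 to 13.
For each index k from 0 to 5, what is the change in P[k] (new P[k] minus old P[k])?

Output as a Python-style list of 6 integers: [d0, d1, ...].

Answer: [0, 0, 0, 0, 17, 17]

Derivation:
Element change: A[4] -4 -> 13, delta = 17
For k < 4: P[k] unchanged, delta_P[k] = 0
For k >= 4: P[k] shifts by exactly 17
Delta array: [0, 0, 0, 0, 17, 17]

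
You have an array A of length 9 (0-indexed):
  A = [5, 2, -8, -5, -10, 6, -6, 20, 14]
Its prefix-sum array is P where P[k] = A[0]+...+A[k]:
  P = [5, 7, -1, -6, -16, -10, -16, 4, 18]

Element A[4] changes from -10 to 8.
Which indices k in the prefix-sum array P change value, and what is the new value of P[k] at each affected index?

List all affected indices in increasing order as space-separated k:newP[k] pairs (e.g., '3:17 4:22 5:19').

Answer: 4:2 5:8 6:2 7:22 8:36

Derivation:
P[k] = A[0] + ... + A[k]
P[k] includes A[4] iff k >= 4
Affected indices: 4, 5, ..., 8; delta = 18
  P[4]: -16 + 18 = 2
  P[5]: -10 + 18 = 8
  P[6]: -16 + 18 = 2
  P[7]: 4 + 18 = 22
  P[8]: 18 + 18 = 36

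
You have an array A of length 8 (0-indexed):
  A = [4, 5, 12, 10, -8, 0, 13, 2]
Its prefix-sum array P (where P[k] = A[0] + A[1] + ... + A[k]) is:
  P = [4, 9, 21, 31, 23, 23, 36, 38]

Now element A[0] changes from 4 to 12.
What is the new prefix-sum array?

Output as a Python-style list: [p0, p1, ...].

Change: A[0] 4 -> 12, delta = 8
P[k] for k < 0: unchanged (A[0] not included)
P[k] for k >= 0: shift by delta = 8
  P[0] = 4 + 8 = 12
  P[1] = 9 + 8 = 17
  P[2] = 21 + 8 = 29
  P[3] = 31 + 8 = 39
  P[4] = 23 + 8 = 31
  P[5] = 23 + 8 = 31
  P[6] = 36 + 8 = 44
  P[7] = 38 + 8 = 46

Answer: [12, 17, 29, 39, 31, 31, 44, 46]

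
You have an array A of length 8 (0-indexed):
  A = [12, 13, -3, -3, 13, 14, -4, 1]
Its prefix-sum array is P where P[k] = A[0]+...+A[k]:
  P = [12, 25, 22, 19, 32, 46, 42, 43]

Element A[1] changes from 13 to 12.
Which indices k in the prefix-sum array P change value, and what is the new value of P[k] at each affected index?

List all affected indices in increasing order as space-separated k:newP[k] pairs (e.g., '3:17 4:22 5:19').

P[k] = A[0] + ... + A[k]
P[k] includes A[1] iff k >= 1
Affected indices: 1, 2, ..., 7; delta = -1
  P[1]: 25 + -1 = 24
  P[2]: 22 + -1 = 21
  P[3]: 19 + -1 = 18
  P[4]: 32 + -1 = 31
  P[5]: 46 + -1 = 45
  P[6]: 42 + -1 = 41
  P[7]: 43 + -1 = 42

Answer: 1:24 2:21 3:18 4:31 5:45 6:41 7:42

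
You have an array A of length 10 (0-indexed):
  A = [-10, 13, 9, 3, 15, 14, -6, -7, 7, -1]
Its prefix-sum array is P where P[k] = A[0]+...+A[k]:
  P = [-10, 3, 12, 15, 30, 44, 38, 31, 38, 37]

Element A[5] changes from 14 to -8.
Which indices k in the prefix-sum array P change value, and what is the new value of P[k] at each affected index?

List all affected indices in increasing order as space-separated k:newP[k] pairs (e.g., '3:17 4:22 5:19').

P[k] = A[0] + ... + A[k]
P[k] includes A[5] iff k >= 5
Affected indices: 5, 6, ..., 9; delta = -22
  P[5]: 44 + -22 = 22
  P[6]: 38 + -22 = 16
  P[7]: 31 + -22 = 9
  P[8]: 38 + -22 = 16
  P[9]: 37 + -22 = 15

Answer: 5:22 6:16 7:9 8:16 9:15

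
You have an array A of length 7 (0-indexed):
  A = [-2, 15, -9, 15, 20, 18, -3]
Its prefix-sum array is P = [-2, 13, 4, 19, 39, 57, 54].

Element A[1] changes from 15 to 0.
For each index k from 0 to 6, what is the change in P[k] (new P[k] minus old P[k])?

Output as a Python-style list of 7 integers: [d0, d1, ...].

Element change: A[1] 15 -> 0, delta = -15
For k < 1: P[k] unchanged, delta_P[k] = 0
For k >= 1: P[k] shifts by exactly -15
Delta array: [0, -15, -15, -15, -15, -15, -15]

Answer: [0, -15, -15, -15, -15, -15, -15]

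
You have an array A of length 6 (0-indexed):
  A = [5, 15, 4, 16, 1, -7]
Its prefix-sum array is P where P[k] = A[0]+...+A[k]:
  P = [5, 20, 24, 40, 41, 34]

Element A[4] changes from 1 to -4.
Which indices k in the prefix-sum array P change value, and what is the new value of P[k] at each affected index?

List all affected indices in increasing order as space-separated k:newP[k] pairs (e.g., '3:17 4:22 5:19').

P[k] = A[0] + ... + A[k]
P[k] includes A[4] iff k >= 4
Affected indices: 4, 5, ..., 5; delta = -5
  P[4]: 41 + -5 = 36
  P[5]: 34 + -5 = 29

Answer: 4:36 5:29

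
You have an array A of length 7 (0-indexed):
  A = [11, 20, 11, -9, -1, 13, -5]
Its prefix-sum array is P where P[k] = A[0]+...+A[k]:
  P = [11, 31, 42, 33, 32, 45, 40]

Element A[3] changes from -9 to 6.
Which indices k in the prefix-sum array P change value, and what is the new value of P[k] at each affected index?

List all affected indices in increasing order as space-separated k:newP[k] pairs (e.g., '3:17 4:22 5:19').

Answer: 3:48 4:47 5:60 6:55

Derivation:
P[k] = A[0] + ... + A[k]
P[k] includes A[3] iff k >= 3
Affected indices: 3, 4, ..., 6; delta = 15
  P[3]: 33 + 15 = 48
  P[4]: 32 + 15 = 47
  P[5]: 45 + 15 = 60
  P[6]: 40 + 15 = 55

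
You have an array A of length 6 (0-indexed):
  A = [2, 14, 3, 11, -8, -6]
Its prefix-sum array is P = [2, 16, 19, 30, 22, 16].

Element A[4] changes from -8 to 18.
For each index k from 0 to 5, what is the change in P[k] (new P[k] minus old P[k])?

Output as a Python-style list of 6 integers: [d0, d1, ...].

Answer: [0, 0, 0, 0, 26, 26]

Derivation:
Element change: A[4] -8 -> 18, delta = 26
For k < 4: P[k] unchanged, delta_P[k] = 0
For k >= 4: P[k] shifts by exactly 26
Delta array: [0, 0, 0, 0, 26, 26]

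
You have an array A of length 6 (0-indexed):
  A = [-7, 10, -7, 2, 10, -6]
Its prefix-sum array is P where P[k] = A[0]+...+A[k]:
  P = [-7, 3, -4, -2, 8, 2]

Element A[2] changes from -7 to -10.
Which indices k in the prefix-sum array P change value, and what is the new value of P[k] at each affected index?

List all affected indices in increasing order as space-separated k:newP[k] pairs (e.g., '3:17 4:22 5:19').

P[k] = A[0] + ... + A[k]
P[k] includes A[2] iff k >= 2
Affected indices: 2, 3, ..., 5; delta = -3
  P[2]: -4 + -3 = -7
  P[3]: -2 + -3 = -5
  P[4]: 8 + -3 = 5
  P[5]: 2 + -3 = -1

Answer: 2:-7 3:-5 4:5 5:-1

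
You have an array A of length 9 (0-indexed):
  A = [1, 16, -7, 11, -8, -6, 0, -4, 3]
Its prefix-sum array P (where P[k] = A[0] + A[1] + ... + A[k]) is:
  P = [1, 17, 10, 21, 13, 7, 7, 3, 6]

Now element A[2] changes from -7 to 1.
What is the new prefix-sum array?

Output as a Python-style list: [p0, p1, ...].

Change: A[2] -7 -> 1, delta = 8
P[k] for k < 2: unchanged (A[2] not included)
P[k] for k >= 2: shift by delta = 8
  P[0] = 1 + 0 = 1
  P[1] = 17 + 0 = 17
  P[2] = 10 + 8 = 18
  P[3] = 21 + 8 = 29
  P[4] = 13 + 8 = 21
  P[5] = 7 + 8 = 15
  P[6] = 7 + 8 = 15
  P[7] = 3 + 8 = 11
  P[8] = 6 + 8 = 14

Answer: [1, 17, 18, 29, 21, 15, 15, 11, 14]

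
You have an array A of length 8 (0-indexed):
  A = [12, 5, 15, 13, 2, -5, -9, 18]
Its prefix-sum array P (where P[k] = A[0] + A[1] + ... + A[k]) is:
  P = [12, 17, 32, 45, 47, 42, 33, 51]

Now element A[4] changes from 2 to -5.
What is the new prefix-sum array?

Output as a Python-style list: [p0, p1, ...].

Answer: [12, 17, 32, 45, 40, 35, 26, 44]

Derivation:
Change: A[4] 2 -> -5, delta = -7
P[k] for k < 4: unchanged (A[4] not included)
P[k] for k >= 4: shift by delta = -7
  P[0] = 12 + 0 = 12
  P[1] = 17 + 0 = 17
  P[2] = 32 + 0 = 32
  P[3] = 45 + 0 = 45
  P[4] = 47 + -7 = 40
  P[5] = 42 + -7 = 35
  P[6] = 33 + -7 = 26
  P[7] = 51 + -7 = 44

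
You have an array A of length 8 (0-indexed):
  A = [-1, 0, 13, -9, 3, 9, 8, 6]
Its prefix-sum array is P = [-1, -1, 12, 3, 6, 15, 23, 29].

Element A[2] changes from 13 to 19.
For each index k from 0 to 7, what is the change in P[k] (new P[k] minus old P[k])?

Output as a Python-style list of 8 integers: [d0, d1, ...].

Element change: A[2] 13 -> 19, delta = 6
For k < 2: P[k] unchanged, delta_P[k] = 0
For k >= 2: P[k] shifts by exactly 6
Delta array: [0, 0, 6, 6, 6, 6, 6, 6]

Answer: [0, 0, 6, 6, 6, 6, 6, 6]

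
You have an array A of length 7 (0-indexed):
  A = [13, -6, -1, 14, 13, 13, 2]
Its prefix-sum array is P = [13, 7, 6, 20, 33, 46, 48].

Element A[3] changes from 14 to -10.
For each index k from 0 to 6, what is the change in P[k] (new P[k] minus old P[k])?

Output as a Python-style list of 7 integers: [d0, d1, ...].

Element change: A[3] 14 -> -10, delta = -24
For k < 3: P[k] unchanged, delta_P[k] = 0
For k >= 3: P[k] shifts by exactly -24
Delta array: [0, 0, 0, -24, -24, -24, -24]

Answer: [0, 0, 0, -24, -24, -24, -24]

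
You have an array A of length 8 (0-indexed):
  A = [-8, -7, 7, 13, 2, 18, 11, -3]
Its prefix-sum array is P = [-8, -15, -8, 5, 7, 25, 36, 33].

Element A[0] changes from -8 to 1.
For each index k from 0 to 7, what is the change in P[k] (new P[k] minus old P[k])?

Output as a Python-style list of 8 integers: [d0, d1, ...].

Element change: A[0] -8 -> 1, delta = 9
For k < 0: P[k] unchanged, delta_P[k] = 0
For k >= 0: P[k] shifts by exactly 9
Delta array: [9, 9, 9, 9, 9, 9, 9, 9]

Answer: [9, 9, 9, 9, 9, 9, 9, 9]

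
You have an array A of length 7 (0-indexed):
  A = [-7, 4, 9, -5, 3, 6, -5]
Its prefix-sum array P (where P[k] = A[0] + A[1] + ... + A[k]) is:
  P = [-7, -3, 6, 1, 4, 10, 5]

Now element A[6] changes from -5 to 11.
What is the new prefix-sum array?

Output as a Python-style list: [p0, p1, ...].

Answer: [-7, -3, 6, 1, 4, 10, 21]

Derivation:
Change: A[6] -5 -> 11, delta = 16
P[k] for k < 6: unchanged (A[6] not included)
P[k] for k >= 6: shift by delta = 16
  P[0] = -7 + 0 = -7
  P[1] = -3 + 0 = -3
  P[2] = 6 + 0 = 6
  P[3] = 1 + 0 = 1
  P[4] = 4 + 0 = 4
  P[5] = 10 + 0 = 10
  P[6] = 5 + 16 = 21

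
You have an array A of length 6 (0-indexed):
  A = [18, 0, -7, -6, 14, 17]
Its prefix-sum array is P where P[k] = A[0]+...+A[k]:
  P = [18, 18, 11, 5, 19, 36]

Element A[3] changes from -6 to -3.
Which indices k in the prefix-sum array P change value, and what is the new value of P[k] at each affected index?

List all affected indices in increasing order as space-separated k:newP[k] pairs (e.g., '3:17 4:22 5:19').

Answer: 3:8 4:22 5:39

Derivation:
P[k] = A[0] + ... + A[k]
P[k] includes A[3] iff k >= 3
Affected indices: 3, 4, ..., 5; delta = 3
  P[3]: 5 + 3 = 8
  P[4]: 19 + 3 = 22
  P[5]: 36 + 3 = 39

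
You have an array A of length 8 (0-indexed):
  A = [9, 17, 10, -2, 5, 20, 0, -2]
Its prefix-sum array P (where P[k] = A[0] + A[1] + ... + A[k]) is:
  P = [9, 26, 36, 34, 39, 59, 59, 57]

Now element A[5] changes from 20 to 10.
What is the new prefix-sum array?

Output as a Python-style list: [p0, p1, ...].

Change: A[5] 20 -> 10, delta = -10
P[k] for k < 5: unchanged (A[5] not included)
P[k] for k >= 5: shift by delta = -10
  P[0] = 9 + 0 = 9
  P[1] = 26 + 0 = 26
  P[2] = 36 + 0 = 36
  P[3] = 34 + 0 = 34
  P[4] = 39 + 0 = 39
  P[5] = 59 + -10 = 49
  P[6] = 59 + -10 = 49
  P[7] = 57 + -10 = 47

Answer: [9, 26, 36, 34, 39, 49, 49, 47]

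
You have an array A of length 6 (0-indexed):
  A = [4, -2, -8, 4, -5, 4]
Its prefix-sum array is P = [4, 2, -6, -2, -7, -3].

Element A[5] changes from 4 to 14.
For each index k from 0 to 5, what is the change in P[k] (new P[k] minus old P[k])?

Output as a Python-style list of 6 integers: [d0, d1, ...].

Element change: A[5] 4 -> 14, delta = 10
For k < 5: P[k] unchanged, delta_P[k] = 0
For k >= 5: P[k] shifts by exactly 10
Delta array: [0, 0, 0, 0, 0, 10]

Answer: [0, 0, 0, 0, 0, 10]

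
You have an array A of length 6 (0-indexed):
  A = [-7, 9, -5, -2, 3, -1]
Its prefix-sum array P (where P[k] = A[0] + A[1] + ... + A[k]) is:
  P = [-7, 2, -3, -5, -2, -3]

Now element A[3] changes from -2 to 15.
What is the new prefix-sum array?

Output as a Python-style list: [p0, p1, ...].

Answer: [-7, 2, -3, 12, 15, 14]

Derivation:
Change: A[3] -2 -> 15, delta = 17
P[k] for k < 3: unchanged (A[3] not included)
P[k] for k >= 3: shift by delta = 17
  P[0] = -7 + 0 = -7
  P[1] = 2 + 0 = 2
  P[2] = -3 + 0 = -3
  P[3] = -5 + 17 = 12
  P[4] = -2 + 17 = 15
  P[5] = -3 + 17 = 14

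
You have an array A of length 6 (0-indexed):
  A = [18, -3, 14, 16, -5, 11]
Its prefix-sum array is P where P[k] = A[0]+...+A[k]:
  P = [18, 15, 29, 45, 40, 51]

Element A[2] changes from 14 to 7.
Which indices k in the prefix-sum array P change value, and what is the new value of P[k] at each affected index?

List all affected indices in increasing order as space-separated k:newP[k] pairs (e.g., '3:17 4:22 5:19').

Answer: 2:22 3:38 4:33 5:44

Derivation:
P[k] = A[0] + ... + A[k]
P[k] includes A[2] iff k >= 2
Affected indices: 2, 3, ..., 5; delta = -7
  P[2]: 29 + -7 = 22
  P[3]: 45 + -7 = 38
  P[4]: 40 + -7 = 33
  P[5]: 51 + -7 = 44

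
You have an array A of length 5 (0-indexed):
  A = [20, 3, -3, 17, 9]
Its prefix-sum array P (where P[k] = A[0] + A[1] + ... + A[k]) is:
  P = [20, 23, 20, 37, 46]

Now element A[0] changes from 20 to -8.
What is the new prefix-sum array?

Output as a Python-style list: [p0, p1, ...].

Answer: [-8, -5, -8, 9, 18]

Derivation:
Change: A[0] 20 -> -8, delta = -28
P[k] for k < 0: unchanged (A[0] not included)
P[k] for k >= 0: shift by delta = -28
  P[0] = 20 + -28 = -8
  P[1] = 23 + -28 = -5
  P[2] = 20 + -28 = -8
  P[3] = 37 + -28 = 9
  P[4] = 46 + -28 = 18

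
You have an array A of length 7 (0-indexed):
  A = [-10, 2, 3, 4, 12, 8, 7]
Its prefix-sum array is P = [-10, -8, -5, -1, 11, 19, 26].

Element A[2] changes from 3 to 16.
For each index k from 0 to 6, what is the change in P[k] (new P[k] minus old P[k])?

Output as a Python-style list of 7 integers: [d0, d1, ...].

Element change: A[2] 3 -> 16, delta = 13
For k < 2: P[k] unchanged, delta_P[k] = 0
For k >= 2: P[k] shifts by exactly 13
Delta array: [0, 0, 13, 13, 13, 13, 13]

Answer: [0, 0, 13, 13, 13, 13, 13]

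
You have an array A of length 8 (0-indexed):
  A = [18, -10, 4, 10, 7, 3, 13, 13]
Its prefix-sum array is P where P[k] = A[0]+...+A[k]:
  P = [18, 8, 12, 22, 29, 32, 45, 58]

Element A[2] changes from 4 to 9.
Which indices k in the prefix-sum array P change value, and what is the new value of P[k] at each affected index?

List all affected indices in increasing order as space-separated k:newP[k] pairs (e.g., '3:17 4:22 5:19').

P[k] = A[0] + ... + A[k]
P[k] includes A[2] iff k >= 2
Affected indices: 2, 3, ..., 7; delta = 5
  P[2]: 12 + 5 = 17
  P[3]: 22 + 5 = 27
  P[4]: 29 + 5 = 34
  P[5]: 32 + 5 = 37
  P[6]: 45 + 5 = 50
  P[7]: 58 + 5 = 63

Answer: 2:17 3:27 4:34 5:37 6:50 7:63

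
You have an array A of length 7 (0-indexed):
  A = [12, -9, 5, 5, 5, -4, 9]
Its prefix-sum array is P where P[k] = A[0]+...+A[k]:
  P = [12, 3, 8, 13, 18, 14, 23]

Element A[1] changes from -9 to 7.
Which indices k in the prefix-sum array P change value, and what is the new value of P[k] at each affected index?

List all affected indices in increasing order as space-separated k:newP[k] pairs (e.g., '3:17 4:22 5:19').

Answer: 1:19 2:24 3:29 4:34 5:30 6:39

Derivation:
P[k] = A[0] + ... + A[k]
P[k] includes A[1] iff k >= 1
Affected indices: 1, 2, ..., 6; delta = 16
  P[1]: 3 + 16 = 19
  P[2]: 8 + 16 = 24
  P[3]: 13 + 16 = 29
  P[4]: 18 + 16 = 34
  P[5]: 14 + 16 = 30
  P[6]: 23 + 16 = 39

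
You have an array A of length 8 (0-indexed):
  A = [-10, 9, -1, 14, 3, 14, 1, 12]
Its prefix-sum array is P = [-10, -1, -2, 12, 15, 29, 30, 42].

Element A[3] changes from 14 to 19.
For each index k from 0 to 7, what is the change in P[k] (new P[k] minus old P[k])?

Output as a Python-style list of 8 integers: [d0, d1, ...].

Element change: A[3] 14 -> 19, delta = 5
For k < 3: P[k] unchanged, delta_P[k] = 0
For k >= 3: P[k] shifts by exactly 5
Delta array: [0, 0, 0, 5, 5, 5, 5, 5]

Answer: [0, 0, 0, 5, 5, 5, 5, 5]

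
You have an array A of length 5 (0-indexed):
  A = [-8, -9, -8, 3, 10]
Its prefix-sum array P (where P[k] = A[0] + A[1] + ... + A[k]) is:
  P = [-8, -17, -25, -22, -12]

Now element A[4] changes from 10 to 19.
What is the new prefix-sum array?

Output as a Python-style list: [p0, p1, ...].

Answer: [-8, -17, -25, -22, -3]

Derivation:
Change: A[4] 10 -> 19, delta = 9
P[k] for k < 4: unchanged (A[4] not included)
P[k] for k >= 4: shift by delta = 9
  P[0] = -8 + 0 = -8
  P[1] = -17 + 0 = -17
  P[2] = -25 + 0 = -25
  P[3] = -22 + 0 = -22
  P[4] = -12 + 9 = -3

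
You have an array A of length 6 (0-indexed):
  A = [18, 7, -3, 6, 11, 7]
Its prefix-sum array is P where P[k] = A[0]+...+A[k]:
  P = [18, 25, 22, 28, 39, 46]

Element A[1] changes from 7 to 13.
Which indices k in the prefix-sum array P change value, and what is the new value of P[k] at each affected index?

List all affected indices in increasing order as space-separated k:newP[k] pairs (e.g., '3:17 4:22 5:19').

Answer: 1:31 2:28 3:34 4:45 5:52

Derivation:
P[k] = A[0] + ... + A[k]
P[k] includes A[1] iff k >= 1
Affected indices: 1, 2, ..., 5; delta = 6
  P[1]: 25 + 6 = 31
  P[2]: 22 + 6 = 28
  P[3]: 28 + 6 = 34
  P[4]: 39 + 6 = 45
  P[5]: 46 + 6 = 52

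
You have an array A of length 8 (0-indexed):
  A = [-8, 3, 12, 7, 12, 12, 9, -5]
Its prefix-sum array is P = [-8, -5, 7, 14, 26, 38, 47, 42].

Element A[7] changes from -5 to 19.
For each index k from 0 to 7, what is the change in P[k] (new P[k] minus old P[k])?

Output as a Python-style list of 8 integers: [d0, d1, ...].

Element change: A[7] -5 -> 19, delta = 24
For k < 7: P[k] unchanged, delta_P[k] = 0
For k >= 7: P[k] shifts by exactly 24
Delta array: [0, 0, 0, 0, 0, 0, 0, 24]

Answer: [0, 0, 0, 0, 0, 0, 0, 24]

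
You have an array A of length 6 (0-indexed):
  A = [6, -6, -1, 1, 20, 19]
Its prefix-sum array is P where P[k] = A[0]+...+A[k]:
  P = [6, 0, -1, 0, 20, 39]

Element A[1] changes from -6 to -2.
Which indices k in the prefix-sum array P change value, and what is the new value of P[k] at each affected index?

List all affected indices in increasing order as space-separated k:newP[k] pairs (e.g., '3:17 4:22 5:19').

P[k] = A[0] + ... + A[k]
P[k] includes A[1] iff k >= 1
Affected indices: 1, 2, ..., 5; delta = 4
  P[1]: 0 + 4 = 4
  P[2]: -1 + 4 = 3
  P[3]: 0 + 4 = 4
  P[4]: 20 + 4 = 24
  P[5]: 39 + 4 = 43

Answer: 1:4 2:3 3:4 4:24 5:43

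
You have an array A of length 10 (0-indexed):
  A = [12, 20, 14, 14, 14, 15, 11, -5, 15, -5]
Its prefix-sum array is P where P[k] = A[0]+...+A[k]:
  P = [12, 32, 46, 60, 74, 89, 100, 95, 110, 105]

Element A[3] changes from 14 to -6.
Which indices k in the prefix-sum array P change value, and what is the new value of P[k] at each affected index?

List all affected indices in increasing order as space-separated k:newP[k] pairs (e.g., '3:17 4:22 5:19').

P[k] = A[0] + ... + A[k]
P[k] includes A[3] iff k >= 3
Affected indices: 3, 4, ..., 9; delta = -20
  P[3]: 60 + -20 = 40
  P[4]: 74 + -20 = 54
  P[5]: 89 + -20 = 69
  P[6]: 100 + -20 = 80
  P[7]: 95 + -20 = 75
  P[8]: 110 + -20 = 90
  P[9]: 105 + -20 = 85

Answer: 3:40 4:54 5:69 6:80 7:75 8:90 9:85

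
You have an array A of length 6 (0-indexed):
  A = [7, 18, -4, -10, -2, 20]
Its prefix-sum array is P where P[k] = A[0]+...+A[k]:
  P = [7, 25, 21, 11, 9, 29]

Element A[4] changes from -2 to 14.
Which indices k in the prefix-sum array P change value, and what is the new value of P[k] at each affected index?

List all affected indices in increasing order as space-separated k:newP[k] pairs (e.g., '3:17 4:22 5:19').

P[k] = A[0] + ... + A[k]
P[k] includes A[4] iff k >= 4
Affected indices: 4, 5, ..., 5; delta = 16
  P[4]: 9 + 16 = 25
  P[5]: 29 + 16 = 45

Answer: 4:25 5:45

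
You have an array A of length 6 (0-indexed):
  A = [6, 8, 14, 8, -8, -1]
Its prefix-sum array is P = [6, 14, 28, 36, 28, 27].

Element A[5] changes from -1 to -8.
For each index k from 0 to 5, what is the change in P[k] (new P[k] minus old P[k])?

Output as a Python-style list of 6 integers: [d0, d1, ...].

Answer: [0, 0, 0, 0, 0, -7]

Derivation:
Element change: A[5] -1 -> -8, delta = -7
For k < 5: P[k] unchanged, delta_P[k] = 0
For k >= 5: P[k] shifts by exactly -7
Delta array: [0, 0, 0, 0, 0, -7]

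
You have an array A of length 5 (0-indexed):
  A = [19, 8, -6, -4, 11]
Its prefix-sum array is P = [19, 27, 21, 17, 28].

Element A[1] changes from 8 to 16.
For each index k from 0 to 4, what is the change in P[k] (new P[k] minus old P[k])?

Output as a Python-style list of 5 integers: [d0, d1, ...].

Answer: [0, 8, 8, 8, 8]

Derivation:
Element change: A[1] 8 -> 16, delta = 8
For k < 1: P[k] unchanged, delta_P[k] = 0
For k >= 1: P[k] shifts by exactly 8
Delta array: [0, 8, 8, 8, 8]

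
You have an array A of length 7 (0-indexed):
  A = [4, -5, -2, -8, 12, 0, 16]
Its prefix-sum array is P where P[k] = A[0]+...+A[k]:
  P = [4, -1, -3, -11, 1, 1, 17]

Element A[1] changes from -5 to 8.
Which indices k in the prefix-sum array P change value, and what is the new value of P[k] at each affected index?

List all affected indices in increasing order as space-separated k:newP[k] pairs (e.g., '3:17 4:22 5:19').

Answer: 1:12 2:10 3:2 4:14 5:14 6:30

Derivation:
P[k] = A[0] + ... + A[k]
P[k] includes A[1] iff k >= 1
Affected indices: 1, 2, ..., 6; delta = 13
  P[1]: -1 + 13 = 12
  P[2]: -3 + 13 = 10
  P[3]: -11 + 13 = 2
  P[4]: 1 + 13 = 14
  P[5]: 1 + 13 = 14
  P[6]: 17 + 13 = 30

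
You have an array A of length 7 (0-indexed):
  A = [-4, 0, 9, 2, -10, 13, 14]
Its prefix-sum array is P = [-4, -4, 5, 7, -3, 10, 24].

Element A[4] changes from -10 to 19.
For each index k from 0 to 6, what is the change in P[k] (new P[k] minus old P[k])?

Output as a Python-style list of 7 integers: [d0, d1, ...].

Element change: A[4] -10 -> 19, delta = 29
For k < 4: P[k] unchanged, delta_P[k] = 0
For k >= 4: P[k] shifts by exactly 29
Delta array: [0, 0, 0, 0, 29, 29, 29]

Answer: [0, 0, 0, 0, 29, 29, 29]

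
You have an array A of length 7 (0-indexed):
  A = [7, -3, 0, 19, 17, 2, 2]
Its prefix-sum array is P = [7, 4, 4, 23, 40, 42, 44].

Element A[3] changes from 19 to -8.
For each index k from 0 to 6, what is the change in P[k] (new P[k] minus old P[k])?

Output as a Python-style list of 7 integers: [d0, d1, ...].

Answer: [0, 0, 0, -27, -27, -27, -27]

Derivation:
Element change: A[3] 19 -> -8, delta = -27
For k < 3: P[k] unchanged, delta_P[k] = 0
For k >= 3: P[k] shifts by exactly -27
Delta array: [0, 0, 0, -27, -27, -27, -27]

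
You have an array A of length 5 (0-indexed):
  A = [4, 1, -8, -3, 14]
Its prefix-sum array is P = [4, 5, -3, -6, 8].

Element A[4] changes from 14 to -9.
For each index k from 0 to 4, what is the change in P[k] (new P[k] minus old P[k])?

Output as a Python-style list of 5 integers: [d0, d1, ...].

Element change: A[4] 14 -> -9, delta = -23
For k < 4: P[k] unchanged, delta_P[k] = 0
For k >= 4: P[k] shifts by exactly -23
Delta array: [0, 0, 0, 0, -23]

Answer: [0, 0, 0, 0, -23]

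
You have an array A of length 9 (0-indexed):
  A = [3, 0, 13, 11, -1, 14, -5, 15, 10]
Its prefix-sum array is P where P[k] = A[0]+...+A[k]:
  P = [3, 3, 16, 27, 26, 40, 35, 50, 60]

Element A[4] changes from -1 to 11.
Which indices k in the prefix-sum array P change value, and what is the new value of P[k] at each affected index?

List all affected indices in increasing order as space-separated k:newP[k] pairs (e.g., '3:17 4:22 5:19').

Answer: 4:38 5:52 6:47 7:62 8:72

Derivation:
P[k] = A[0] + ... + A[k]
P[k] includes A[4] iff k >= 4
Affected indices: 4, 5, ..., 8; delta = 12
  P[4]: 26 + 12 = 38
  P[5]: 40 + 12 = 52
  P[6]: 35 + 12 = 47
  P[7]: 50 + 12 = 62
  P[8]: 60 + 12 = 72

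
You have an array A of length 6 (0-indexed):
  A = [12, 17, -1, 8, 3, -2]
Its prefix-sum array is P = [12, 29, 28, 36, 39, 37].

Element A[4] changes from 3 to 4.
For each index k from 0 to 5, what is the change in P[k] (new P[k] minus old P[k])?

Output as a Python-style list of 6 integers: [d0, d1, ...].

Element change: A[4] 3 -> 4, delta = 1
For k < 4: P[k] unchanged, delta_P[k] = 0
For k >= 4: P[k] shifts by exactly 1
Delta array: [0, 0, 0, 0, 1, 1]

Answer: [0, 0, 0, 0, 1, 1]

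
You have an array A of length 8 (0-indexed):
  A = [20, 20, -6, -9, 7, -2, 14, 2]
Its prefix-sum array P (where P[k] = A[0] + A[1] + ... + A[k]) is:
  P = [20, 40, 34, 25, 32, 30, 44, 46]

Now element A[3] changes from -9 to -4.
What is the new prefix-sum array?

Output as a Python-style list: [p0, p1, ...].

Answer: [20, 40, 34, 30, 37, 35, 49, 51]

Derivation:
Change: A[3] -9 -> -4, delta = 5
P[k] for k < 3: unchanged (A[3] not included)
P[k] for k >= 3: shift by delta = 5
  P[0] = 20 + 0 = 20
  P[1] = 40 + 0 = 40
  P[2] = 34 + 0 = 34
  P[3] = 25 + 5 = 30
  P[4] = 32 + 5 = 37
  P[5] = 30 + 5 = 35
  P[6] = 44 + 5 = 49
  P[7] = 46 + 5 = 51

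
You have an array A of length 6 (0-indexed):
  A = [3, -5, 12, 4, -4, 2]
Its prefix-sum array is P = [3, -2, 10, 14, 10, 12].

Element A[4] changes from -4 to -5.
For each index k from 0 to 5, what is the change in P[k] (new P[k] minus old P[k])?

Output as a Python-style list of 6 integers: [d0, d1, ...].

Element change: A[4] -4 -> -5, delta = -1
For k < 4: P[k] unchanged, delta_P[k] = 0
For k >= 4: P[k] shifts by exactly -1
Delta array: [0, 0, 0, 0, -1, -1]

Answer: [0, 0, 0, 0, -1, -1]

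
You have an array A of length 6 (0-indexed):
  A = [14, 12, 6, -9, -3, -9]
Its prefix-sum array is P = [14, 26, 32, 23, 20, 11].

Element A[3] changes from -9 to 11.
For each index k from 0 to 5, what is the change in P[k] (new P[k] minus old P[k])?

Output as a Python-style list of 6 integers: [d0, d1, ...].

Answer: [0, 0, 0, 20, 20, 20]

Derivation:
Element change: A[3] -9 -> 11, delta = 20
For k < 3: P[k] unchanged, delta_P[k] = 0
For k >= 3: P[k] shifts by exactly 20
Delta array: [0, 0, 0, 20, 20, 20]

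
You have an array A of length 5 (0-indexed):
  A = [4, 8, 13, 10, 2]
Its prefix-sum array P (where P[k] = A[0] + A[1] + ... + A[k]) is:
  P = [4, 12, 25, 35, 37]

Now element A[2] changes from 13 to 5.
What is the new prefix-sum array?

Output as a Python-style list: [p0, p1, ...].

Change: A[2] 13 -> 5, delta = -8
P[k] for k < 2: unchanged (A[2] not included)
P[k] for k >= 2: shift by delta = -8
  P[0] = 4 + 0 = 4
  P[1] = 12 + 0 = 12
  P[2] = 25 + -8 = 17
  P[3] = 35 + -8 = 27
  P[4] = 37 + -8 = 29

Answer: [4, 12, 17, 27, 29]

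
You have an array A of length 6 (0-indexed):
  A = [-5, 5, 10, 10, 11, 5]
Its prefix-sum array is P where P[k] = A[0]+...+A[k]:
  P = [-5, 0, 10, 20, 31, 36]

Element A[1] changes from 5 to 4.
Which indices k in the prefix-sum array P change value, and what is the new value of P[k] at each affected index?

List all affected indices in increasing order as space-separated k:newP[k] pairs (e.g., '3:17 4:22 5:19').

P[k] = A[0] + ... + A[k]
P[k] includes A[1] iff k >= 1
Affected indices: 1, 2, ..., 5; delta = -1
  P[1]: 0 + -1 = -1
  P[2]: 10 + -1 = 9
  P[3]: 20 + -1 = 19
  P[4]: 31 + -1 = 30
  P[5]: 36 + -1 = 35

Answer: 1:-1 2:9 3:19 4:30 5:35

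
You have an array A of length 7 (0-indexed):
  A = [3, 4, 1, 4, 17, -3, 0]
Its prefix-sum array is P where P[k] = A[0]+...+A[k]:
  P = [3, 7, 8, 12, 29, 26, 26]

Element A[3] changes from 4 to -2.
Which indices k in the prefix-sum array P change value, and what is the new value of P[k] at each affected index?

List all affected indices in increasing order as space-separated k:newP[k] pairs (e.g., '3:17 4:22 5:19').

P[k] = A[0] + ... + A[k]
P[k] includes A[3] iff k >= 3
Affected indices: 3, 4, ..., 6; delta = -6
  P[3]: 12 + -6 = 6
  P[4]: 29 + -6 = 23
  P[5]: 26 + -6 = 20
  P[6]: 26 + -6 = 20

Answer: 3:6 4:23 5:20 6:20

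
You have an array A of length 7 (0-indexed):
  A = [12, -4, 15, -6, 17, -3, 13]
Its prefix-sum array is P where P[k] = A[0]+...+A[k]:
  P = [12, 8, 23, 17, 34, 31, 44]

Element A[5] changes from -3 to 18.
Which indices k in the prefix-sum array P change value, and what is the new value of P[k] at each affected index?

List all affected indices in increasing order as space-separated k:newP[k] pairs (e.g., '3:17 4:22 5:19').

Answer: 5:52 6:65

Derivation:
P[k] = A[0] + ... + A[k]
P[k] includes A[5] iff k >= 5
Affected indices: 5, 6, ..., 6; delta = 21
  P[5]: 31 + 21 = 52
  P[6]: 44 + 21 = 65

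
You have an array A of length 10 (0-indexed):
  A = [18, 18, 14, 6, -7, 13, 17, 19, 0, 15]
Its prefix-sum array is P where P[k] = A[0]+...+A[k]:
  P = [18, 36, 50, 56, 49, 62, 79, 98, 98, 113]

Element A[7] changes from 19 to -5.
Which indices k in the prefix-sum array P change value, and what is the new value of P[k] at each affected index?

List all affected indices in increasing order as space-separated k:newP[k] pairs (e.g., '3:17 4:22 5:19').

Answer: 7:74 8:74 9:89

Derivation:
P[k] = A[0] + ... + A[k]
P[k] includes A[7] iff k >= 7
Affected indices: 7, 8, ..., 9; delta = -24
  P[7]: 98 + -24 = 74
  P[8]: 98 + -24 = 74
  P[9]: 113 + -24 = 89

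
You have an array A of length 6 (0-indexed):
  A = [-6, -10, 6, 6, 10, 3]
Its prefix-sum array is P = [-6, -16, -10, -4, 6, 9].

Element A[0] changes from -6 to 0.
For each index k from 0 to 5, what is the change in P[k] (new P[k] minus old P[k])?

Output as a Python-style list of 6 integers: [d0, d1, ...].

Answer: [6, 6, 6, 6, 6, 6]

Derivation:
Element change: A[0] -6 -> 0, delta = 6
For k < 0: P[k] unchanged, delta_P[k] = 0
For k >= 0: P[k] shifts by exactly 6
Delta array: [6, 6, 6, 6, 6, 6]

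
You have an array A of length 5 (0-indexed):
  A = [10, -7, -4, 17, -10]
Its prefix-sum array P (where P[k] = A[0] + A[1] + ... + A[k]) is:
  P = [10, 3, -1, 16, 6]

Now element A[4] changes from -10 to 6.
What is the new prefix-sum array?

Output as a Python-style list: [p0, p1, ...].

Change: A[4] -10 -> 6, delta = 16
P[k] for k < 4: unchanged (A[4] not included)
P[k] for k >= 4: shift by delta = 16
  P[0] = 10 + 0 = 10
  P[1] = 3 + 0 = 3
  P[2] = -1 + 0 = -1
  P[3] = 16 + 0 = 16
  P[4] = 6 + 16 = 22

Answer: [10, 3, -1, 16, 22]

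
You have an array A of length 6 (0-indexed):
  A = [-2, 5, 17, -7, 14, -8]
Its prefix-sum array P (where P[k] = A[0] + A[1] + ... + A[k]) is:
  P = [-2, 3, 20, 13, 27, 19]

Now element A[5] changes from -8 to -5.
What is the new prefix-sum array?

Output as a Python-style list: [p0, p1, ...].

Answer: [-2, 3, 20, 13, 27, 22]

Derivation:
Change: A[5] -8 -> -5, delta = 3
P[k] for k < 5: unchanged (A[5] not included)
P[k] for k >= 5: shift by delta = 3
  P[0] = -2 + 0 = -2
  P[1] = 3 + 0 = 3
  P[2] = 20 + 0 = 20
  P[3] = 13 + 0 = 13
  P[4] = 27 + 0 = 27
  P[5] = 19 + 3 = 22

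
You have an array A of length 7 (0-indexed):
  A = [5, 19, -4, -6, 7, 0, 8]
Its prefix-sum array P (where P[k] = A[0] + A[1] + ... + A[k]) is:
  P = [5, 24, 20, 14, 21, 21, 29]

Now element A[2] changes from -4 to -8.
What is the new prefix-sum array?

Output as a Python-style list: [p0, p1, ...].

Answer: [5, 24, 16, 10, 17, 17, 25]

Derivation:
Change: A[2] -4 -> -8, delta = -4
P[k] for k < 2: unchanged (A[2] not included)
P[k] for k >= 2: shift by delta = -4
  P[0] = 5 + 0 = 5
  P[1] = 24 + 0 = 24
  P[2] = 20 + -4 = 16
  P[3] = 14 + -4 = 10
  P[4] = 21 + -4 = 17
  P[5] = 21 + -4 = 17
  P[6] = 29 + -4 = 25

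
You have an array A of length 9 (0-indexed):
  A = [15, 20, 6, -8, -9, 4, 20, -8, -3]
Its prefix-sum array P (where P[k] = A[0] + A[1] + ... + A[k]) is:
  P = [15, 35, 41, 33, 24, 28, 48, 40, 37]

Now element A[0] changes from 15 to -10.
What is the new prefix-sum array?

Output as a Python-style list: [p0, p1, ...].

Answer: [-10, 10, 16, 8, -1, 3, 23, 15, 12]

Derivation:
Change: A[0] 15 -> -10, delta = -25
P[k] for k < 0: unchanged (A[0] not included)
P[k] for k >= 0: shift by delta = -25
  P[0] = 15 + -25 = -10
  P[1] = 35 + -25 = 10
  P[2] = 41 + -25 = 16
  P[3] = 33 + -25 = 8
  P[4] = 24 + -25 = -1
  P[5] = 28 + -25 = 3
  P[6] = 48 + -25 = 23
  P[7] = 40 + -25 = 15
  P[8] = 37 + -25 = 12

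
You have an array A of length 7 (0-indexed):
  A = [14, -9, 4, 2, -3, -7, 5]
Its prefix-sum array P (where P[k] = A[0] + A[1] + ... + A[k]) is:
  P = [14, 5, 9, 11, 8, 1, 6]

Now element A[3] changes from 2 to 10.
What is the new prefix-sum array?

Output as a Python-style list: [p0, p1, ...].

Answer: [14, 5, 9, 19, 16, 9, 14]

Derivation:
Change: A[3] 2 -> 10, delta = 8
P[k] for k < 3: unchanged (A[3] not included)
P[k] for k >= 3: shift by delta = 8
  P[0] = 14 + 0 = 14
  P[1] = 5 + 0 = 5
  P[2] = 9 + 0 = 9
  P[3] = 11 + 8 = 19
  P[4] = 8 + 8 = 16
  P[5] = 1 + 8 = 9
  P[6] = 6 + 8 = 14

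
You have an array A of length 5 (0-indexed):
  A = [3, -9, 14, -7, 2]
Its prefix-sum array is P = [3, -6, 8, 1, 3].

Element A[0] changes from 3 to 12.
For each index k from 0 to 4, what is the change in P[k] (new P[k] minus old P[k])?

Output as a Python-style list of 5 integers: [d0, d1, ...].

Element change: A[0] 3 -> 12, delta = 9
For k < 0: P[k] unchanged, delta_P[k] = 0
For k >= 0: P[k] shifts by exactly 9
Delta array: [9, 9, 9, 9, 9]

Answer: [9, 9, 9, 9, 9]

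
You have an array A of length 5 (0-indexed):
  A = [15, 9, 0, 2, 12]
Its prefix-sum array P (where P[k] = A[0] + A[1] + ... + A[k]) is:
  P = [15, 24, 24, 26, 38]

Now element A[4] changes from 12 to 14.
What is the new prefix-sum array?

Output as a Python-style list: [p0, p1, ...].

Answer: [15, 24, 24, 26, 40]

Derivation:
Change: A[4] 12 -> 14, delta = 2
P[k] for k < 4: unchanged (A[4] not included)
P[k] for k >= 4: shift by delta = 2
  P[0] = 15 + 0 = 15
  P[1] = 24 + 0 = 24
  P[2] = 24 + 0 = 24
  P[3] = 26 + 0 = 26
  P[4] = 38 + 2 = 40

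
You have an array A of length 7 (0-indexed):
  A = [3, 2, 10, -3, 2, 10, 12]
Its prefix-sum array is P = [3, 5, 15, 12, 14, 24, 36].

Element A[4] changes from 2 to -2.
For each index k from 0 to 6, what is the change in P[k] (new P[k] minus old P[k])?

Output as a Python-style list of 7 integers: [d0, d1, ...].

Answer: [0, 0, 0, 0, -4, -4, -4]

Derivation:
Element change: A[4] 2 -> -2, delta = -4
For k < 4: P[k] unchanged, delta_P[k] = 0
For k >= 4: P[k] shifts by exactly -4
Delta array: [0, 0, 0, 0, -4, -4, -4]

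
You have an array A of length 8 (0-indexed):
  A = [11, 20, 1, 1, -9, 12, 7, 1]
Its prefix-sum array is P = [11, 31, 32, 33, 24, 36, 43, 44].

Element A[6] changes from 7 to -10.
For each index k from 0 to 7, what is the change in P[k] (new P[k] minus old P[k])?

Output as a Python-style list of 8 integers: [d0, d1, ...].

Element change: A[6] 7 -> -10, delta = -17
For k < 6: P[k] unchanged, delta_P[k] = 0
For k >= 6: P[k] shifts by exactly -17
Delta array: [0, 0, 0, 0, 0, 0, -17, -17]

Answer: [0, 0, 0, 0, 0, 0, -17, -17]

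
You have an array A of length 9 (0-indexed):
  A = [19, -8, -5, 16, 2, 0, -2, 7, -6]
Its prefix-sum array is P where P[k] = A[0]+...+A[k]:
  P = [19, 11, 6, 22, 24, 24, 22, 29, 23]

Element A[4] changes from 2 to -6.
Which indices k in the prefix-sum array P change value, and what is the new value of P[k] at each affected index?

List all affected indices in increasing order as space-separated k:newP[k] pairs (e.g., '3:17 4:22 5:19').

P[k] = A[0] + ... + A[k]
P[k] includes A[4] iff k >= 4
Affected indices: 4, 5, ..., 8; delta = -8
  P[4]: 24 + -8 = 16
  P[5]: 24 + -8 = 16
  P[6]: 22 + -8 = 14
  P[7]: 29 + -8 = 21
  P[8]: 23 + -8 = 15

Answer: 4:16 5:16 6:14 7:21 8:15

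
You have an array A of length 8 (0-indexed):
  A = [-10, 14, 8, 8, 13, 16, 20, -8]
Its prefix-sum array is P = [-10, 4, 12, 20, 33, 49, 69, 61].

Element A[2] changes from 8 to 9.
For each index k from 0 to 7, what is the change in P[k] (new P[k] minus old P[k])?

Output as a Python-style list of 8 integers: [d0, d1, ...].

Answer: [0, 0, 1, 1, 1, 1, 1, 1]

Derivation:
Element change: A[2] 8 -> 9, delta = 1
For k < 2: P[k] unchanged, delta_P[k] = 0
For k >= 2: P[k] shifts by exactly 1
Delta array: [0, 0, 1, 1, 1, 1, 1, 1]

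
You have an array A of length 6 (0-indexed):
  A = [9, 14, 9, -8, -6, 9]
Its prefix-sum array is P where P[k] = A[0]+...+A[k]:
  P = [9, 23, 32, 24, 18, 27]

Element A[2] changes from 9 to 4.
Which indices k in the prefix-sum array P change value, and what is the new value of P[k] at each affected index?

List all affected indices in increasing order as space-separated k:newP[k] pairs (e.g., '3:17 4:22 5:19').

P[k] = A[0] + ... + A[k]
P[k] includes A[2] iff k >= 2
Affected indices: 2, 3, ..., 5; delta = -5
  P[2]: 32 + -5 = 27
  P[3]: 24 + -5 = 19
  P[4]: 18 + -5 = 13
  P[5]: 27 + -5 = 22

Answer: 2:27 3:19 4:13 5:22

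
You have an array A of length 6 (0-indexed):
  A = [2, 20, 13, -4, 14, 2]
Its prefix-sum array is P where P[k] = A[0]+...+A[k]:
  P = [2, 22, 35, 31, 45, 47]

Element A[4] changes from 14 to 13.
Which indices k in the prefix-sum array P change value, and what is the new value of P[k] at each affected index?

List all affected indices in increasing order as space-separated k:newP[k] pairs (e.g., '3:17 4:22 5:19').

P[k] = A[0] + ... + A[k]
P[k] includes A[4] iff k >= 4
Affected indices: 4, 5, ..., 5; delta = -1
  P[4]: 45 + -1 = 44
  P[5]: 47 + -1 = 46

Answer: 4:44 5:46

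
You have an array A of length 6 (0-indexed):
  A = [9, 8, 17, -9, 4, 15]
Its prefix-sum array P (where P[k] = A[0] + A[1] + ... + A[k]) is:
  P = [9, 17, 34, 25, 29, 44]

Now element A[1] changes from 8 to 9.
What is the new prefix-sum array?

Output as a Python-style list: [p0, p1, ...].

Change: A[1] 8 -> 9, delta = 1
P[k] for k < 1: unchanged (A[1] not included)
P[k] for k >= 1: shift by delta = 1
  P[0] = 9 + 0 = 9
  P[1] = 17 + 1 = 18
  P[2] = 34 + 1 = 35
  P[3] = 25 + 1 = 26
  P[4] = 29 + 1 = 30
  P[5] = 44 + 1 = 45

Answer: [9, 18, 35, 26, 30, 45]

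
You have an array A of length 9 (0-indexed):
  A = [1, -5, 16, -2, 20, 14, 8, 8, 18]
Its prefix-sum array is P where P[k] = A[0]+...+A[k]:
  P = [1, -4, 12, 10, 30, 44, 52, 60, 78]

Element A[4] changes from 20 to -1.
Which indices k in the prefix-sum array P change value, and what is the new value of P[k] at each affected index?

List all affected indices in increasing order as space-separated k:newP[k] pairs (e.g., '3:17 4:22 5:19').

P[k] = A[0] + ... + A[k]
P[k] includes A[4] iff k >= 4
Affected indices: 4, 5, ..., 8; delta = -21
  P[4]: 30 + -21 = 9
  P[5]: 44 + -21 = 23
  P[6]: 52 + -21 = 31
  P[7]: 60 + -21 = 39
  P[8]: 78 + -21 = 57

Answer: 4:9 5:23 6:31 7:39 8:57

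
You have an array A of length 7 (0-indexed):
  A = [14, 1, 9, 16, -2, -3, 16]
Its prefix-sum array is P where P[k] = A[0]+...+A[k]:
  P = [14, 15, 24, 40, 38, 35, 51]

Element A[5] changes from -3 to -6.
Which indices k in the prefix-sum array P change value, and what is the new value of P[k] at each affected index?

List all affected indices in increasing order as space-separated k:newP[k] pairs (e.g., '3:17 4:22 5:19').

P[k] = A[0] + ... + A[k]
P[k] includes A[5] iff k >= 5
Affected indices: 5, 6, ..., 6; delta = -3
  P[5]: 35 + -3 = 32
  P[6]: 51 + -3 = 48

Answer: 5:32 6:48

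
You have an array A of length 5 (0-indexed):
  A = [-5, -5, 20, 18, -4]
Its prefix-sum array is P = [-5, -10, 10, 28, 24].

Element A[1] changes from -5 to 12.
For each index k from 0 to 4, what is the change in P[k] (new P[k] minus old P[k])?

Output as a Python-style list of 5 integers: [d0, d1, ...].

Element change: A[1] -5 -> 12, delta = 17
For k < 1: P[k] unchanged, delta_P[k] = 0
For k >= 1: P[k] shifts by exactly 17
Delta array: [0, 17, 17, 17, 17]

Answer: [0, 17, 17, 17, 17]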